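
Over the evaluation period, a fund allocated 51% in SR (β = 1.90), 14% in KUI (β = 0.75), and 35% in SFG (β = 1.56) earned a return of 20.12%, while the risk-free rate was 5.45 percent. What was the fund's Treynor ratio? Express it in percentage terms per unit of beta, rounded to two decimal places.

β_P = 0.51×1.90 + 0.14×0.75 + 0.35×1.56 = 1.6200
Treynor = (R_P − R_f) / β_P = (20.12% − 5.45%) / 1.6200 = 14.67% / 1.6200 = 9.06%

9.06%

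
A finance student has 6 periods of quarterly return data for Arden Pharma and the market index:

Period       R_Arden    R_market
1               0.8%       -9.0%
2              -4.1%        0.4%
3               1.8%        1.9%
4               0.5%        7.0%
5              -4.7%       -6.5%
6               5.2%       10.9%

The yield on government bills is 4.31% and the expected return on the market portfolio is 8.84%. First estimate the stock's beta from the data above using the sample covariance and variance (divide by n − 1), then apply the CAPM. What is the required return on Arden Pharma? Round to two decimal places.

5.64%

Mean R_i = (0.8 − 4.1 + 1.8 + 0.5 − 4.7 + 5.2) / 6 = -0.0833%
Mean R_m = (-9.0 + 0.4 + 1.9 + 7.0 − 6.5 + 10.9) / 6 = 0.7833%
Σ(R_i − R̄_i)(R_m − R̄_m) = 85.7017  ⇒  Cov = 85.7017 / 5 = 17.1403
Σ(R_m − R̄_m)² = 291.1483  ⇒  Var(R_m) = 291.1483 / 5 = 58.2297
β = Cov / Var(R_m) = 17.1403 / 58.2297 = 0.2944
MRP = 8.84% − 4.31% = 4.53%
E(R) = R_f + β × MRP = 4.31% + 0.2944 × 4.53% = 5.64%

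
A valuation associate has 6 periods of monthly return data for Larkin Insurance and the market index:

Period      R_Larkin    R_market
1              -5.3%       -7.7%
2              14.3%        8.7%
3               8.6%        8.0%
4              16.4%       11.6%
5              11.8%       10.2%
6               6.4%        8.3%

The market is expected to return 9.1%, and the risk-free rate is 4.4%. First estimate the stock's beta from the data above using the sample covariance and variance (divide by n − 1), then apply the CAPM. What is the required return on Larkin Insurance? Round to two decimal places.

Mean R_i = (-5.3 + 14.3 + 8.6 + 16.4 + 11.8 + 6.4) / 6 = 8.7000%
Mean R_m = (-7.7 + 8.7 + 8.0 + 11.6 + 10.2 + 8.3) / 6 = 6.5167%
Σ(R_i − R̄_i)(R_m − R̄_m) = 257.5700  ⇒  Cov = 257.5700 / 5 = 51.5140
Σ(R_m − R̄_m)² = 251.6683  ⇒  Var(R_m) = 251.6683 / 5 = 50.3337
β = Cov / Var(R_m) = 51.5140 / 50.3337 = 1.0234
MRP = 9.1% − 4.4% = 4.70%
E(R) = R_f + β × MRP = 4.4% + 1.0234 × 4.7% = 9.21%

9.21%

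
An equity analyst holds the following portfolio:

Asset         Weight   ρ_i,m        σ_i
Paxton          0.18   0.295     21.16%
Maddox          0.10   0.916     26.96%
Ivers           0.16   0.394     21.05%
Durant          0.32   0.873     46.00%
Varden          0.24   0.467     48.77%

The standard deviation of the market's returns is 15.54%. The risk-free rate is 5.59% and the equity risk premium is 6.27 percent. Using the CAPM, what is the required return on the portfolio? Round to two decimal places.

14.97%

β_Paxton = 0.295 × 21.16% / 15.54% = 0.4017
β_Maddox = 0.916 × 26.96% / 15.54% = 1.5891
β_Ivers = 0.394 × 21.05% / 15.54% = 0.5337
β_Durant = 0.873 × 46.00% / 15.54% = 2.5842
β_Varden = 0.467 × 48.77% / 15.54% = 1.4656
β_P = Σ w_i β_i = 0.18×0.4017 + 0.10×1.5891 + 0.16×0.5337 + 0.32×2.5842 + 0.24×1.4656 = 1.4953
E(R_P) = R_f + β_P × MRP = 5.59% + 1.4953 × 6.27% = 14.97%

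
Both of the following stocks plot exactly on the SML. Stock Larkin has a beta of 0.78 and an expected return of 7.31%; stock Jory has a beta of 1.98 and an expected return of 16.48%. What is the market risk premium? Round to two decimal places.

Both satisfy E(R) = R_f + β·MRP, so the slope of the SML is
MRP = (16.48% − 7.31%) / (1.98 − 0.78) = 9.17% / 1.20 = 7.6417%

7.64%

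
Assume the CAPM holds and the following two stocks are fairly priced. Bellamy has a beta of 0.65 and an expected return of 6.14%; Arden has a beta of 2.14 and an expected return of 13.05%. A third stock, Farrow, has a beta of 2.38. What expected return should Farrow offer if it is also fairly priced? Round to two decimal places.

MRP (SML slope) = (13.05% − 6.14%) / (2.14 − 0.65) = 6.91% / 1.49 = 4.6376%
R_f (intercept) = 6.14% − 0.65 × 4.6376% = 3.1256%
E(R_Farrow) = R_f + β × MRP = 3.1256% + 2.38 × 4.6376% = 14.16%

14.16%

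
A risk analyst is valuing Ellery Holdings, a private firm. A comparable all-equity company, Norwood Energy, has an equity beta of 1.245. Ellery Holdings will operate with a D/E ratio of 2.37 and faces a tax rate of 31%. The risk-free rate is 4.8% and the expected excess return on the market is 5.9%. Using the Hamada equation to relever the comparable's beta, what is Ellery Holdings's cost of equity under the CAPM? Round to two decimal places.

β_L = β_U × [1 + (1 − t)(D/E)] = 1.245 × [1 + (1 − 0.31) × 2.37]
    = 1.245 × [1 + 0.69 × 2.37] = 1.245 × 2.6353 = 3.2809
E(R) = R_f + β_L × MRP = 4.8% + 3.2809 × 5.9% = 24.16%

24.16%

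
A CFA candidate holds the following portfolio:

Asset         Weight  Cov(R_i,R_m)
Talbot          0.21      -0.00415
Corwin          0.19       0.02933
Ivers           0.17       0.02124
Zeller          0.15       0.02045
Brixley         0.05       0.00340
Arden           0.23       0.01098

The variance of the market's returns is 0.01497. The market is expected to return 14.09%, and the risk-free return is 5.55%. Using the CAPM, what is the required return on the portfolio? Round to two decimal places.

β_Talbot = -0.00415 / 0.01497 = -0.2772
β_Corwin = 0.02933 / 0.01497 = 1.9593
β_Ivers = 0.02124 / 0.01497 = 1.4188
β_Zeller = 0.02045 / 0.01497 = 1.3661
β_Brixley = 0.00340 / 0.01497 = 0.2271
β_Arden = 0.01098 / 0.01497 = 0.7335
β_P = Σ w_i β_i = 0.21×-0.2772 + 0.19×1.9593 + 0.17×1.4188 + 0.15×1.3661 + 0.05×0.2271 + 0.23×0.7335 = 0.9402
MRP = 14.09% − 5.55% = 8.54%
E(R_P) = R_f + β_P × MRP = 5.55% + 0.9402 × 8.54% = 13.58%

13.58%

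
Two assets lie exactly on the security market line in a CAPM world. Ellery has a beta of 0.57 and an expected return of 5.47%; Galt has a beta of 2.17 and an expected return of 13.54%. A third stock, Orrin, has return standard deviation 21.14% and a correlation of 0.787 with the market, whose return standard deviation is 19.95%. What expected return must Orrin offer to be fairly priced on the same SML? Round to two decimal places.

6.80%

MRP = (13.54% − 5.47%) / (2.17 − 0.57) = 5.0438%
R_f = 5.47% − 0.57 × 5.0438% = 2.5950%
β_Orrin = ρ·σ_i/σ_m = 0.787 × 21.14 / 19.95 = 0.8339
E(R_Orrin) = R_f + β × MRP = 2.5950% + 0.8339 × 5.0438% = 6.80%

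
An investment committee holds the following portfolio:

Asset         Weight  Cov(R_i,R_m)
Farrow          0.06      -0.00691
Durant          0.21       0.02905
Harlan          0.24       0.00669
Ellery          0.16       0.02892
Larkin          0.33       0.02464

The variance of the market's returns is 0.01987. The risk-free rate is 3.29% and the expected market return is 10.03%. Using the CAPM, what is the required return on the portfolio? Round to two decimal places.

10.09%

β_Farrow = -0.00691 / 0.01987 = -0.3478
β_Durant = 0.02905 / 0.01987 = 1.4620
β_Harlan = 0.00669 / 0.01987 = 0.3367
β_Ellery = 0.02892 / 0.01987 = 1.4555
β_Larkin = 0.02464 / 0.01987 = 1.2401
β_P = Σ w_i β_i = 0.06×-0.3478 + 0.21×1.4620 + 0.24×0.3367 + 0.16×1.4555 + 0.33×1.2401 = 1.0091
MRP = 10.03% − 3.29% = 6.74%
E(R_P) = R_f + β_P × MRP = 3.29% + 1.0091 × 6.74% = 10.09%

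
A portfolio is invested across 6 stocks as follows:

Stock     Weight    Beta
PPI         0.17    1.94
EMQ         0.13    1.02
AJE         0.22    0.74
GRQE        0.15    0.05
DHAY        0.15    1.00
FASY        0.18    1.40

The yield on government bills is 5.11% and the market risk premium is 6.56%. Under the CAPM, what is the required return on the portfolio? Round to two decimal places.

β_P = Σ w_i β_i = 0.17×1.94 + 0.13×1.02 + 0.22×0.74 + 0.15×0.05 + 0.15×1.00 + 0.18×1.40 = 1.0347
E(R_P) = R_f + β_P × MRP = 5.11% + 1.0347 × 6.56% = 11.90%

11.90%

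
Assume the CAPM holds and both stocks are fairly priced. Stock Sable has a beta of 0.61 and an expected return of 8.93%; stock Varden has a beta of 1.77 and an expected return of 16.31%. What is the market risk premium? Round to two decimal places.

Both satisfy E(R) = R_f + β·MRP, so the slope of the SML is
MRP = (16.31% − 8.93%) / (1.77 − 0.61) = 7.38% / 1.16 = 6.3621%

6.36%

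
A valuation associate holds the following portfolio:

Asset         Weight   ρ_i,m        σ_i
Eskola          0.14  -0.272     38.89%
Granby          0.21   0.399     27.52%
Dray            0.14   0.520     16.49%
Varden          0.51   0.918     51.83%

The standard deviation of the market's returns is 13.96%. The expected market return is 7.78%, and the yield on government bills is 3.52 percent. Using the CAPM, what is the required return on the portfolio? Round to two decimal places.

11.54%

β_Eskola = -0.272 × 38.89% / 13.96% = -0.7577
β_Granby = 0.399 × 27.52% / 13.96% = 0.7866
β_Dray = 0.520 × 16.49% / 13.96% = 0.6142
β_Varden = 0.918 × 51.83% / 13.96% = 3.4083
β_P = Σ w_i β_i = 0.14×-0.7577 + 0.21×0.7866 + 0.14×0.6142 + 0.51×3.4083 = 1.8833
MRP = 7.78% − 3.52% = 4.26%
E(R_P) = R_f + β_P × MRP = 3.52% + 1.8833 × 4.26% = 11.54%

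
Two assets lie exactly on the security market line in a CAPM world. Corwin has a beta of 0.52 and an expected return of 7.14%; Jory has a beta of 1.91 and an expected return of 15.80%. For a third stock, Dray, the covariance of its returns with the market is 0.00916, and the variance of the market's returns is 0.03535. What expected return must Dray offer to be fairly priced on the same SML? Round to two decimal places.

5.51%

MRP = (15.80% − 7.14%) / (1.91 − 0.52) = 6.2302%
R_f = 7.14% − 0.52 × 6.2302% = 3.9003%
β_Dray = Cov / Var(R_m) = 0.00916 / 0.03535 = 0.2591
E(R_Dray) = R_f + β × MRP = 3.9003% + 0.2591 × 6.2302% = 5.51%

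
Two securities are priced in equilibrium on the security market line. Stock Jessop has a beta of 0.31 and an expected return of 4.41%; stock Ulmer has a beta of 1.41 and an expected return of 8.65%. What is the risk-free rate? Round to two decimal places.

Both satisfy E(R) = R_f + β·MRP, so the slope of the SML is
MRP = (8.65% − 4.41%) / (1.41 − 0.31) = 4.24% / 1.10 = 3.8545%
R_f = E(R_Jessop) − β_Jessop·MRP = 4.41% − 0.31 × 3.8545% = 3.2151%

3.22%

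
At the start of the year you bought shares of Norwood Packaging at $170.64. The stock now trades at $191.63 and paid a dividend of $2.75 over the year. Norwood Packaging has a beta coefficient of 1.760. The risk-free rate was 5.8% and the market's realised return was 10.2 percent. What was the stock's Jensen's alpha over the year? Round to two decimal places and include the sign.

+0.37%

Realised HPR = (P1 + D1 − P0) / P0 = (191.63 + 2.75 − 170.64) / 170.64 = 23.74 / 170.64 = 13.9123%
MRP = 10.2% − 5.8% = 4.40%
CAPM required = R_f + β·MRP = 5.8% + 1.760 × 4.4% = 13.5440%
α = realised − required = 13.9123% − 13.5440% = +0.37%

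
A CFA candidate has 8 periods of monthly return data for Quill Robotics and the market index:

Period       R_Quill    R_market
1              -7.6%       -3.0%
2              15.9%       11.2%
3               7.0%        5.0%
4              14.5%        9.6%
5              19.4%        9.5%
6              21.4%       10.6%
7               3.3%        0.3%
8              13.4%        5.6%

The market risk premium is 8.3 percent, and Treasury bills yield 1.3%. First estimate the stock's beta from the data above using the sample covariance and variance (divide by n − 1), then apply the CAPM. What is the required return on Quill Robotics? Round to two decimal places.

Mean R_i = (-7.6 + 15.9 + 7.0 + 14.5 + 19.4 + 21.4 + 3.3 + 13.4) / 8 = 10.9125%
Mean R_m = (-3.0 + 11.2 + 5.0 + 9.6 + 9.5 + 10.6 + 0.3 + 5.6) / 8 = 6.1000%
Σ(R_i − R̄_i)(R_m − R̄_m) = 329.7200  ⇒  Cov = 329.7200 / 7 = 47.1029
Σ(R_m − R̄_m)² = 187.9800  ⇒  Var(R_m) = 187.9800 / 7 = 26.8543
β = Cov / Var(R_m) = 47.1029 / 26.8543 = 1.7540
E(R) = R_f + β × MRP = 1.3% + 1.7540 × 8.3% = 15.86%

15.86%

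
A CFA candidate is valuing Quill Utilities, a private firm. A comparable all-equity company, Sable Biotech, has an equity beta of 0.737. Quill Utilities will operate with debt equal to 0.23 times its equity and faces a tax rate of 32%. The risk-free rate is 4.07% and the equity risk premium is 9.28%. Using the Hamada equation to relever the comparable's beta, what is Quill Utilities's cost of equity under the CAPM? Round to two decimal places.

β_L = β_U × [1 + (1 − t)(D/E)] = 0.737 × [1 + (1 − 0.32) × 0.23]
    = 0.737 × [1 + 0.68 × 0.23] = 0.737 × 1.1564 = 0.8523
E(R) = R_f + β_L × MRP = 4.07% + 0.8523 × 9.28% = 11.98%

11.98%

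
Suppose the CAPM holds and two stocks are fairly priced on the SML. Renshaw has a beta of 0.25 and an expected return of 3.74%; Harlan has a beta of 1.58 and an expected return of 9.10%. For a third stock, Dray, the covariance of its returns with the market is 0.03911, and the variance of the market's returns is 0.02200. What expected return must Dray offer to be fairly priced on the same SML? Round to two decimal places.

MRP = (9.10% − 3.74%) / (1.58 − 0.25) = 4.0301%
R_f = 3.74% − 0.25 × 4.0301% = 2.7325%
β_Dray = Cov / Var(R_m) = 0.03911 / 0.02200 = 1.7777
E(R_Dray) = R_f + β × MRP = 2.7325% + 1.7777 × 4.0301% = 9.90%

9.90%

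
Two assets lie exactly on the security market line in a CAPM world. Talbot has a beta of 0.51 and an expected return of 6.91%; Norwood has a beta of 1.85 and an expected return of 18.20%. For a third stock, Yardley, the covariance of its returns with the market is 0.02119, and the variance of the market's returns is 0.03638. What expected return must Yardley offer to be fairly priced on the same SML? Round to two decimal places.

MRP = (18.20% − 6.91%) / (1.85 − 0.51) = 8.4254%
R_f = 6.91% − 0.51 × 8.4254% = 2.6130%
β_Yardley = Cov / Var(R_m) = 0.02119 / 0.03638 = 0.5825
E(R_Yardley) = R_f + β × MRP = 2.6130% + 0.5825 × 8.4254% = 7.52%

7.52%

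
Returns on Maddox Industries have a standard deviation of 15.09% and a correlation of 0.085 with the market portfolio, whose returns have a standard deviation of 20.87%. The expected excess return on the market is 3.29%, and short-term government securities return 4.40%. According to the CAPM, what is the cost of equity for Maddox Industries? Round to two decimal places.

4.60%

β = ρ × σ_i / σ_m = 0.085 × 15.09% / 20.87% = 0.0615
E(R) = 4.40% + 0.0615 × 3.29% = 4.60%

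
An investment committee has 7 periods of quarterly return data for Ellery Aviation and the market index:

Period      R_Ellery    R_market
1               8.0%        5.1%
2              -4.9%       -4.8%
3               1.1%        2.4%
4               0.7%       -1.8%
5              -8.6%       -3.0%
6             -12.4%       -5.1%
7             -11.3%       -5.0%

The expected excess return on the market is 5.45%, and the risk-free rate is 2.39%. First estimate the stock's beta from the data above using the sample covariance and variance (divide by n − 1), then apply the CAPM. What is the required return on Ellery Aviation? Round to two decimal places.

Mean R_i = (8.0 − 4.9 + 1.1 + 0.7 − 8.6 − 12.4 − 11.3) / 7 = -3.9143%
Mean R_m = (5.1 − 4.8 + 2.4 − 1.8 − 3.0 − 5.1 − 5.0) / 7 = -1.7429%
Σ(R_i − R̄_i)(R_m − R̄_m) = 163.4857  ⇒  Cov = 163.4857 / 6 = 27.2476
Σ(R_m − R̄_m)² = 96.7971  ⇒  Var(R_m) = 96.7971 / 6 = 16.1329
β = Cov / Var(R_m) = 27.2476 / 16.1329 = 1.6889
E(R) = R_f + β × MRP = 2.39% + 1.6889 × 5.45% = 11.59%

11.59%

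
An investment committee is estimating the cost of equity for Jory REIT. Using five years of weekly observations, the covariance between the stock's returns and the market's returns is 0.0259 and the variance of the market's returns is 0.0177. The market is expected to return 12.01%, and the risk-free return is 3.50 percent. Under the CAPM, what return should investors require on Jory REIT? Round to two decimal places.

β = Cov(R_i, R_m) / Var(R_m) = 0.0259 / 0.0177 = 1.4633
MRP = 12.01% − 3.50% = 8.51%
E(R) = R_f + β × MRP = 3.50% + 1.4633 × 8.51% = 15.95%

15.95%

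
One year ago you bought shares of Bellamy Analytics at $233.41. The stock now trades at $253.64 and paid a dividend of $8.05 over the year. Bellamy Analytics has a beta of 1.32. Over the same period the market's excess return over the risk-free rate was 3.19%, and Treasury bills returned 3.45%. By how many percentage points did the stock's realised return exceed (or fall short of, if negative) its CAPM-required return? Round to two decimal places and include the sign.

+4.46%

Realised HPR = (P1 + D1 − P0) / P0 = (253.64 + 8.05 − 233.41) / 233.41 = 28.28 / 233.41 = 12.1160%
CAPM required = R_f + β·MRP = 3.45% + 1.32 × 3.19% = 7.6608%
α = realised − required = 12.1160% − 7.6608% = +4.46%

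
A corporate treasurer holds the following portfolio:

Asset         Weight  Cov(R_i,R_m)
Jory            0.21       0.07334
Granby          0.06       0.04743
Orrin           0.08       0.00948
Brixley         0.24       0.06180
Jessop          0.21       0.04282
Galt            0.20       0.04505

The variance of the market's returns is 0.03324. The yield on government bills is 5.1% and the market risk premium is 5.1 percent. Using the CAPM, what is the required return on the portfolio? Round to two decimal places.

β_Jory = 0.07334 / 0.03324 = 2.2064
β_Granby = 0.04743 / 0.03324 = 1.4269
β_Orrin = 0.00948 / 0.03324 = 0.2852
β_Brixley = 0.06180 / 0.03324 = 1.8592
β_Jessop = 0.04282 / 0.03324 = 1.2882
β_Galt = 0.04505 / 0.03324 = 1.3553
β_P = Σ w_i β_i = 0.21×2.2064 + 0.06×1.4269 + 0.08×0.2852 + 0.24×1.8592 + 0.21×1.2882 + 0.20×1.3553 = 1.5596
E(R_P) = R_f + β_P × MRP = 5.1% + 1.5596 × 5.1% = 13.05%

13.05%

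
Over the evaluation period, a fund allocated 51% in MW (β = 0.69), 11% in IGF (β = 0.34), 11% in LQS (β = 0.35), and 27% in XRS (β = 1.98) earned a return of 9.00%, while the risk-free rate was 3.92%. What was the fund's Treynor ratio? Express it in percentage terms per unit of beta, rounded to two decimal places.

5.28%

β_P = 0.51×0.69 + 0.11×0.34 + 0.11×0.35 + 0.27×1.98 = 0.9624
Treynor = (R_P − R_f) / β_P = (9.00% − 3.92%) / 0.9624 = 5.08% / 0.9624 = 5.28%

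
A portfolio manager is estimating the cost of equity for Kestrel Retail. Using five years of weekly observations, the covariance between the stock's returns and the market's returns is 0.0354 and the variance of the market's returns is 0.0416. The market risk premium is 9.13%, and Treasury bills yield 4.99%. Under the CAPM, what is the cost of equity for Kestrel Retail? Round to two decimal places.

β = Cov(R_i, R_m) / Var(R_m) = 0.0354 / 0.0416 = 0.8510
E(R) = R_f + β × MRP = 4.99% + 0.8510 × 9.13% = 12.76%

12.76%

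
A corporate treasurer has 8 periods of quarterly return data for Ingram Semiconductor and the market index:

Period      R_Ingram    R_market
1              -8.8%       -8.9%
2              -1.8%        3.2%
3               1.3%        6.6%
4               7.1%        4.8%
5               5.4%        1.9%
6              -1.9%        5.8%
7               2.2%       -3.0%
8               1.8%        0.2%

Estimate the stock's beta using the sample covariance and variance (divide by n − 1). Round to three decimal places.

Mean R_i = (-8.8 − 1.8 + 1.3 + 7.1 + 5.4 − 1.9 + 2.2 + 1.8) / 8 = 0.6625%
Mean R_m = (-8.9 + 3.2 + 6.6 + 4.8 + 1.9 + 5.8 − 3.0 + 0.2) / 8 = 1.3250%
Σ(R_i − R̄_i)(R_m − R̄_m) = 101.1975  ⇒  Cov = 101.1975 / 7 = 14.4568
Σ(R_m − R̄_m)² = 188.2950  ⇒  Var(R_m) = 188.2950 / 7 = 26.8993
β = Cov / Var(R_m) = 14.4568 / 26.8993 = 0.5374

0.537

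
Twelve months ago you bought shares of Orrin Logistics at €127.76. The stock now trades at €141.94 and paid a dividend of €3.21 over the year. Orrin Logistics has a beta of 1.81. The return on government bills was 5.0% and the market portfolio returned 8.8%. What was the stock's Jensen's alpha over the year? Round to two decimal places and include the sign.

Realised HPR = (P1 + D1 − P0) / P0 = (141.94 + 3.21 − 127.76) / 127.76 = 17.39 / 127.76 = 13.6115%
MRP = 8.8% − 5.0% = 3.80%
CAPM required = R_f + β·MRP = 5.0% + 1.81 × 3.8% = 11.8780%
α = realised − required = 13.6115% − 11.8780% = +1.73%

+1.73%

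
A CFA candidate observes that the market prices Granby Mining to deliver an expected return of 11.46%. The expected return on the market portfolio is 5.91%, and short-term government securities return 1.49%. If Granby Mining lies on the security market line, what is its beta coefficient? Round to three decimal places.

2.256

MRP = 5.91% − 1.49% = 4.42%
β = (E(R) − R_f) / MRP = (11.46% − 1.49%) / 4.42% = 9.97% / 4.42% = 2.256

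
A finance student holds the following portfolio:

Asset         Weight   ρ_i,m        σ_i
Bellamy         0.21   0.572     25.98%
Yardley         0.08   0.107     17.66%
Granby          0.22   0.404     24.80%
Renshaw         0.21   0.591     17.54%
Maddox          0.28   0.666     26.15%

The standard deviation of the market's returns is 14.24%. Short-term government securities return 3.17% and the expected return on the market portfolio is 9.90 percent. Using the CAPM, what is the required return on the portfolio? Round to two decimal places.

9.09%

β_Bellamy = 0.572 × 25.98% / 14.24% = 1.0436
β_Yardley = 0.107 × 17.66% / 14.24% = 0.1327
β_Granby = 0.404 × 24.80% / 14.24% = 0.7036
β_Renshaw = 0.591 × 17.54% / 14.24% = 0.7280
β_Maddox = 0.666 × 26.15% / 14.24% = 1.2230
β_P = Σ w_i β_i = 0.21×1.0436 + 0.08×0.1327 + 0.22×0.7036 + 0.21×0.7280 + 0.28×1.2230 = 0.8799
MRP = 9.90% − 3.17% = 6.73%
E(R_P) = R_f + β_P × MRP = 3.17% + 0.8799 × 6.73% = 9.09%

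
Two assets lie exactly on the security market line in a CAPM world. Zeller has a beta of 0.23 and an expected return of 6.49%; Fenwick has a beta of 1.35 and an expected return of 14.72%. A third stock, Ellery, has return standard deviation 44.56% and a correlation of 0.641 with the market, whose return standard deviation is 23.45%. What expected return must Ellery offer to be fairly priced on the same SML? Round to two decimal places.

13.75%

MRP = (14.72% − 6.49%) / (1.35 − 0.23) = 7.3482%
R_f = 6.49% − 0.23 × 7.3482% = 4.7999%
β_Ellery = ρ·σ_i/σ_m = 0.641 × 44.56 / 23.45 = 1.2180
E(R_Ellery) = R_f + β × MRP = 4.7999% + 1.2180 × 7.3482% = 13.75%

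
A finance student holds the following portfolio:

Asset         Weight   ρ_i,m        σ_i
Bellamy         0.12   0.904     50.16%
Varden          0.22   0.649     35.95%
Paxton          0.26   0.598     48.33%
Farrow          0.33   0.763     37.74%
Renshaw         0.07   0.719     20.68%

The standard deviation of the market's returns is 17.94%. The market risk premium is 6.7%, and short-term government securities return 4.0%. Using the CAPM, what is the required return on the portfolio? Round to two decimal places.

14.69%

β_Bellamy = 0.904 × 50.16% / 17.94% = 2.5276
β_Varden = 0.649 × 35.95% / 17.94% = 1.3005
β_Paxton = 0.598 × 48.33% / 17.94% = 1.6110
β_Farrow = 0.763 × 37.74% / 17.94% = 1.6051
β_Renshaw = 0.719 × 20.68% / 17.94% = 0.8288
β_P = Σ w_i β_i = 0.12×2.5276 + 0.22×1.3005 + 0.26×1.6110 + 0.33×1.6051 + 0.07×0.8288 = 1.5960
E(R_P) = R_f + β_P × MRP = 4.0% + 1.5960 × 6.7% = 14.69%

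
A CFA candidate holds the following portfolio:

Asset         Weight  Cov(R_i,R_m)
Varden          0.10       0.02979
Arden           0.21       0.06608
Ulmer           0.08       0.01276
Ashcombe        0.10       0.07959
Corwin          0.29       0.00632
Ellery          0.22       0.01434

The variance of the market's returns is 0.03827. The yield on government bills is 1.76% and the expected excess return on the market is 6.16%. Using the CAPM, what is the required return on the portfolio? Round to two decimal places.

β_Varden = 0.02979 / 0.03827 = 0.7784
β_Arden = 0.06608 / 0.03827 = 1.7267
β_Ulmer = 0.01276 / 0.03827 = 0.3334
β_Ashcombe = 0.07959 / 0.03827 = 2.0797
β_Corwin = 0.00632 / 0.03827 = 0.1651
β_Ellery = 0.01434 / 0.03827 = 0.3747
β_P = Σ w_i β_i = 0.10×0.7784 + 0.21×1.7267 + 0.08×0.3334 + 0.10×2.0797 + 0.29×0.1651 + 0.22×0.3747 = 0.8054
E(R_P) = R_f + β_P × MRP = 1.76% + 0.8054 × 6.16% = 6.72%

6.72%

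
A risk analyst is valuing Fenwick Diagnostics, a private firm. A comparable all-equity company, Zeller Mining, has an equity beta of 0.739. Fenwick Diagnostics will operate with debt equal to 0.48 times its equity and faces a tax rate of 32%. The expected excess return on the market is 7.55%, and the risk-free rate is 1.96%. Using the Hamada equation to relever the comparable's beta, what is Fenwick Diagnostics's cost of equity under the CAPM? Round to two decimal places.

9.36%

β_L = β_U × [1 + (1 − t)(D/E)] = 0.739 × [1 + (1 − 0.32) × 0.48]
    = 0.739 × [1 + 0.68 × 0.48] = 0.739 × 1.3264 = 0.9802
E(R) = R_f + β_L × MRP = 1.96% + 0.9802 × 7.55% = 9.36%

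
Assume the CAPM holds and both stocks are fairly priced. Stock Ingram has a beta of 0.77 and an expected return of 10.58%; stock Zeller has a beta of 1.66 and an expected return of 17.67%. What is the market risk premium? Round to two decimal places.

Both satisfy E(R) = R_f + β·MRP, so the slope of the SML is
MRP = (17.67% − 10.58%) / (1.66 − 0.77) = 7.09% / 0.89 = 7.9663%

7.97%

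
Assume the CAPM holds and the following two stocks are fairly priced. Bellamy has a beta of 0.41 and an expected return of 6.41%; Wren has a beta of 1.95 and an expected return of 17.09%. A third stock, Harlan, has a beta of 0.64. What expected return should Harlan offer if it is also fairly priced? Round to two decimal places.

8.01%

MRP (SML slope) = (17.09% − 6.41%) / (1.95 − 0.41) = 10.68% / 1.54 = 6.9351%
R_f (intercept) = 6.41% − 0.41 × 6.9351% = 3.5666%
E(R_Harlan) = R_f + β × MRP = 3.5666% + 0.64 × 6.9351% = 8.01%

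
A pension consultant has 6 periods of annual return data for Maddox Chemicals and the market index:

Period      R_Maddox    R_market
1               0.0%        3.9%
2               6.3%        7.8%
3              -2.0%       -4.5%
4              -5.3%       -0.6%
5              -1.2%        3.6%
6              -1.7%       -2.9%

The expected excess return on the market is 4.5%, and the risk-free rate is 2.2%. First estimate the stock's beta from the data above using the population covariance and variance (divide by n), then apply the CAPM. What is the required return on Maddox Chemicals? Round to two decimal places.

Mean R_i = (0.0 + 6.3 − 2.0 − 5.3 − 1.2 − 1.7) / 6 = -0.6500%
Mean R_m = (3.9 + 7.8 − 4.5 − 0.6 + 3.6 − 2.9) / 6 = 1.2167%
Σ(R_i − R̄_i)(R_m − R̄_m) = 66.6750  ⇒  Cov = 66.6750 / 6 = 11.1125
Σ(R_m − R̄_m)² = 109.1483  ⇒  Var(R_m) = 109.1483 / 6 = 18.1914
β = Cov / Var(R_m) = 11.1125 / 18.1914 = 0.6109
E(R) = R_f + β × MRP = 2.2% + 0.6109 × 4.5% = 4.95%

4.95%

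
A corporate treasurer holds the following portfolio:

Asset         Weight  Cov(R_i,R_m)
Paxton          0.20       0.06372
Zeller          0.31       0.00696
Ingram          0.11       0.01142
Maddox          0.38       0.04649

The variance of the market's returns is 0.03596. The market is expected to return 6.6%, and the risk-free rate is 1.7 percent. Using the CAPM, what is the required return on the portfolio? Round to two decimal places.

β_Paxton = 0.06372 / 0.03596 = 1.7720
β_Zeller = 0.00696 / 0.03596 = 0.1935
β_Ingram = 0.01142 / 0.03596 = 0.3176
β_Maddox = 0.04649 / 0.03596 = 1.2928
β_P = Σ w_i β_i = 0.20×1.7720 + 0.31×0.1935 + 0.11×0.3176 + 0.38×1.2928 = 0.9406
MRP = 6.6% − 1.7% = 4.90%
E(R_P) = R_f + β_P × MRP = 1.7% + 0.9406 × 4.9% = 6.31%

6.31%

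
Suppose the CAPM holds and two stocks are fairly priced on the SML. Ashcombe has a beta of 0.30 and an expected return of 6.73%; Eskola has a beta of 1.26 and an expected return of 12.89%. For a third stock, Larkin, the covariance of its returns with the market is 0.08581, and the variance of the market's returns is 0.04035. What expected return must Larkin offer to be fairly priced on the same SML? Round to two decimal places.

18.45%

MRP = (12.89% − 6.73%) / (1.26 − 0.30) = 6.4167%
R_f = 6.73% − 0.30 × 6.4167% = 4.8050%
β_Larkin = Cov / Var(R_m) = 0.08581 / 0.04035 = 2.1266
E(R_Larkin) = R_f + β × MRP = 4.8050% + 2.1266 × 6.4167% = 18.45%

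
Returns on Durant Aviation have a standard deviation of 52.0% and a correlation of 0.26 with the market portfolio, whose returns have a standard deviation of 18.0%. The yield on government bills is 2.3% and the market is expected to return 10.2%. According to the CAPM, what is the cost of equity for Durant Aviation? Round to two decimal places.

8.23%

β = ρ × σ_i / σ_m = 0.26 × 52.0% / 18.0% = 0.7511
MRP = 10.2% − 2.3% = 7.90%
E(R) = 2.3% + 0.7511 × 7.9% = 8.23%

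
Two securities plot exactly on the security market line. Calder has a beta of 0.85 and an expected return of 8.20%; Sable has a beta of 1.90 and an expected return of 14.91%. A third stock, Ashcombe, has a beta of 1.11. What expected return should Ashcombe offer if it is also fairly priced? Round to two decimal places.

MRP (SML slope) = (14.91% − 8.20%) / (1.90 − 0.85) = 6.71% / 1.05 = 6.3905%
R_f (intercept) = 8.20% − 0.85 × 6.3905% = 2.7681%
E(R_Ashcombe) = R_f + β × MRP = 2.7681% + 1.11 × 6.3905% = 9.86%

9.86%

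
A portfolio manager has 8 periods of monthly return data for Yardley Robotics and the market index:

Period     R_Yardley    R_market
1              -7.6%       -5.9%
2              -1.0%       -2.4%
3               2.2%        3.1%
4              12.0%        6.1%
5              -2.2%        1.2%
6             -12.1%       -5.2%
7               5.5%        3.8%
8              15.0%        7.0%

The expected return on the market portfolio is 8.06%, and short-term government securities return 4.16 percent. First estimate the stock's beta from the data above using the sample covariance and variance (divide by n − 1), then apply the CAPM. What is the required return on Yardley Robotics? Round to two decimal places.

11.01%

Mean R_i = (-7.6 − 1.0 + 2.2 + 12.0 − 2.2 − 12.1 + 5.5 + 15.0) / 8 = 1.4750%
Mean R_m = (-5.9 − 2.4 + 3.1 + 6.1 + 1.2 − 5.2 + 3.8 + 7.0) / 8 = 0.9625%
Σ(R_i − R̄_i)(R_m − R̄_m) = 302.0825  ⇒  Cov = 302.0825 / 7 = 43.1546
Σ(R_m − R̄_m)² = 171.8988  ⇒  Var(R_m) = 171.8988 / 7 = 24.5570
β = Cov / Var(R_m) = 43.1546 / 24.5570 = 1.7573
MRP = 8.06% − 4.16% = 3.90%
E(R) = R_f + β × MRP = 4.16% + 1.7573 × 3.90% = 11.01%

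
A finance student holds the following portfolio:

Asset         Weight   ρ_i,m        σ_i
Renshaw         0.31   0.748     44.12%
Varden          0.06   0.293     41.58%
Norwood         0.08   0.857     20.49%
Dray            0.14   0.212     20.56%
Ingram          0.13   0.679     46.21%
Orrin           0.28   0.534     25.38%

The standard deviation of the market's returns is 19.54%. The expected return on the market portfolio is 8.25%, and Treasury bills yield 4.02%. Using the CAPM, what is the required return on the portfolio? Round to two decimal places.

8.53%

β_Renshaw = 0.748 × 44.12% / 19.54% = 1.6889
β_Varden = 0.293 × 41.58% / 19.54% = 0.6235
β_Norwood = 0.857 × 20.49% / 19.54% = 0.8987
β_Dray = 0.212 × 20.56% / 19.54% = 0.2231
β_Ingram = 0.679 × 46.21% / 19.54% = 1.6058
β_Orrin = 0.534 × 25.38% / 19.54% = 0.6936
β_P = Σ w_i β_i = 0.31×1.6889 + 0.06×0.6235 + 0.08×0.8987 + 0.14×0.2231 + 0.13×1.6058 + 0.28×0.6936 = 1.0671
MRP = 8.25% − 4.02% = 4.23%
E(R_P) = R_f + β_P × MRP = 4.02% + 1.0671 × 4.23% = 8.53%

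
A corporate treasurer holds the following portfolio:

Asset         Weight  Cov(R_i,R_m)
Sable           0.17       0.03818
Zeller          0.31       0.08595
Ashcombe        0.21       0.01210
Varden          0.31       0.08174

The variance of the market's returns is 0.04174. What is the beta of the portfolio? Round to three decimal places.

β_Sable = 0.03818 / 0.04174 = 0.9147
β_Zeller = 0.08595 / 0.04174 = 2.0592
β_Ashcombe = 0.01210 / 0.04174 = 0.2899
β_Varden = 0.08174 / 0.04174 = 1.9583
β_P = Σ w_i β_i = 0.17×0.9147 + 0.31×2.0592 + 0.21×0.2899 + 0.31×1.9583 = 1.4618

1.462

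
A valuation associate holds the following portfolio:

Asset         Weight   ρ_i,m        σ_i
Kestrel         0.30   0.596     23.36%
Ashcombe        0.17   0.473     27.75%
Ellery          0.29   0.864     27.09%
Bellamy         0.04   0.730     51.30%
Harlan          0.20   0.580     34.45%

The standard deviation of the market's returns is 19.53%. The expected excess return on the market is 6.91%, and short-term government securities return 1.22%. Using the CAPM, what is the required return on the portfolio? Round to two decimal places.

β_Kestrel = 0.596 × 23.36% / 19.53% = 0.7129
β_Ashcombe = 0.473 × 27.75% / 19.53% = 0.6721
β_Ellery = 0.864 × 27.09% / 19.53% = 1.1985
β_Bellamy = 0.730 × 51.30% / 19.53% = 1.9175
β_Harlan = 0.580 × 34.45% / 19.53% = 1.0231
β_P = Σ w_i β_i = 0.30×0.7129 + 0.17×0.6721 + 0.29×1.1985 + 0.04×1.9175 + 0.20×1.0231 = 0.9570
E(R_P) = R_f + β_P × MRP = 1.22% + 0.9570 × 6.91% = 7.83%

7.83%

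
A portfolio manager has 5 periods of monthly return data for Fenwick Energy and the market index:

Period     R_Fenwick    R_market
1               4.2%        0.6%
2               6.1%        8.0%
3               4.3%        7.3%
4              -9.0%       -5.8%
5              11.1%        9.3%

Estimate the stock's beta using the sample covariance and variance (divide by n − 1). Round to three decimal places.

Mean R_i = (4.2 + 6.1 + 4.3 − 9.0 + 11.1) / 5 = 3.3400%
Mean R_m = (0.6 + 8.0 + 7.3 − 5.8 + 9.3) / 5 = 3.8800%
Σ(R_i − R̄_i)(R_m − R̄_m) = 173.3440  ⇒  Cov = 173.3440 / 4 = 43.3360
Σ(R_m − R̄_m)² = 162.5080  ⇒  Var(R_m) = 162.5080 / 4 = 40.6270
β = Cov / Var(R_m) = 43.3360 / 40.6270 = 1.0667

1.067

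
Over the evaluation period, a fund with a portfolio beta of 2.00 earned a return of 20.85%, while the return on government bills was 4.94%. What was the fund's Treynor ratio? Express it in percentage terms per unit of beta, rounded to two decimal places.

Treynor = (R_P − R_f) / β_P = (20.85% − 4.94%) / 2.0000 = 15.91% / 2.0000 = 7.96%

7.96%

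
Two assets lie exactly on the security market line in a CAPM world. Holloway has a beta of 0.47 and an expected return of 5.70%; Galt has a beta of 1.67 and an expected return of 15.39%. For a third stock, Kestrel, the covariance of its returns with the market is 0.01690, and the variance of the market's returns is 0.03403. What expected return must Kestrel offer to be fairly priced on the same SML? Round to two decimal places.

MRP = (15.39% − 5.70%) / (1.67 − 0.47) = 8.0750%
R_f = 5.70% − 0.47 × 8.0750% = 1.9048%
β_Kestrel = Cov / Var(R_m) = 0.01690 / 0.03403 = 0.4966
E(R_Kestrel) = R_f + β × MRP = 1.9048% + 0.4966 × 8.0750% = 5.91%

5.91%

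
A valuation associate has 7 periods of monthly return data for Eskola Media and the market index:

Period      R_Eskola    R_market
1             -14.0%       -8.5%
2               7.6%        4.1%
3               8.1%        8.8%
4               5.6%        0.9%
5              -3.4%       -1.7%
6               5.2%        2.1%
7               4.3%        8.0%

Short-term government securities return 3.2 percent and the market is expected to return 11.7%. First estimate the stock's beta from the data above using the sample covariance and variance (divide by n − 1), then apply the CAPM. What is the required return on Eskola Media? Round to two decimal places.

Mean R_i = (-14.0 + 7.6 + 8.1 + 5.6 − 3.4 + 5.2 + 4.3) / 7 = 1.9143%
Mean R_m = (-8.5 + 4.1 + 8.8 + 0.9 − 1.7 + 2.1 + 8.0) / 7 = 1.9571%
Σ(R_i − R̄_i)(R_m − R̄_m) = 251.3543  ⇒  Cov = 251.3543 / 6 = 41.8924
Σ(R_m − R̄_m)² = 211.7971  ⇒  Var(R_m) = 211.7971 / 6 = 35.2995
β = Cov / Var(R_m) = 41.8924 / 35.2995 = 1.1868
MRP = 11.7% − 3.2% = 8.50%
E(R) = R_f + β × MRP = 3.2% + 1.1868 × 8.5% = 13.29%

13.29%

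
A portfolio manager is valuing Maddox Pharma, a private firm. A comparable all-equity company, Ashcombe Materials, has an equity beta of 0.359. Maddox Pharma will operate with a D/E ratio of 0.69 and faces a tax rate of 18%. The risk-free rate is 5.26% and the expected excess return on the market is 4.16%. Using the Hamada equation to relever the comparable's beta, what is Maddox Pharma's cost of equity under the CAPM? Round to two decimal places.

7.60%

β_L = β_U × [1 + (1 − t)(D/E)] = 0.359 × [1 + (1 − 0.18) × 0.69]
    = 0.359 × [1 + 0.82 × 0.69] = 0.359 × 1.5658 = 0.5621
E(R) = R_f + β_L × MRP = 5.26% + 0.5621 × 4.16% = 7.60%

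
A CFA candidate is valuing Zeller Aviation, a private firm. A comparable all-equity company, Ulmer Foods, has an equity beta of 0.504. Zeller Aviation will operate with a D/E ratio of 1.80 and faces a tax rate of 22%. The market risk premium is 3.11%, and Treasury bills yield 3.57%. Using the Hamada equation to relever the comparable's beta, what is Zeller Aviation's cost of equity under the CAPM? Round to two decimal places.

β_L = β_U × [1 + (1 − t)(D/E)] = 0.504 × [1 + (1 − 0.22) × 1.80]
    = 0.504 × [1 + 0.78 × 1.80] = 0.504 × 2.4040 = 1.2116
E(R) = R_f + β_L × MRP = 3.57% + 1.2116 × 3.11% = 7.34%

7.34%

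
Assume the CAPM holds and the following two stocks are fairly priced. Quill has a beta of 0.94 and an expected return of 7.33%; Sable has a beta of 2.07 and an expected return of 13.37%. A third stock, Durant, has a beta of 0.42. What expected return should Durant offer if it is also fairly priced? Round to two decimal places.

4.55%

MRP (SML slope) = (13.37% − 7.33%) / (2.07 − 0.94) = 6.04% / 1.13 = 5.3451%
R_f (intercept) = 7.33% − 0.94 × 5.3451% = 2.3056%
E(R_Durant) = R_f + β × MRP = 2.3056% + 0.42 × 5.3451% = 4.55%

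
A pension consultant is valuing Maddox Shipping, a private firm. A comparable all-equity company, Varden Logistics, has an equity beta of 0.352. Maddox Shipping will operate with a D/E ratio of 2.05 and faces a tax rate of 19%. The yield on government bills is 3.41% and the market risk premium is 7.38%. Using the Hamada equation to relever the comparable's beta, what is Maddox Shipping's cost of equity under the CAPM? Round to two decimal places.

β_L = β_U × [1 + (1 − t)(D/E)] = 0.352 × [1 + (1 − 0.19) × 2.05]
    = 0.352 × [1 + 0.81 × 2.05] = 0.352 × 2.6605 = 0.9365
E(R) = R_f + β_L × MRP = 3.41% + 0.9365 × 7.38% = 10.32%

10.32%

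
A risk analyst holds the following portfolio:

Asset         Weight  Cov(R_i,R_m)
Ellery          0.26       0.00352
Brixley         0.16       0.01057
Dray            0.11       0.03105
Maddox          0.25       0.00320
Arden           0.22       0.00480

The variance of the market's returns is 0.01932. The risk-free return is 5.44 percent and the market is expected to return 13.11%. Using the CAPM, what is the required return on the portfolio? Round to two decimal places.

8.57%

β_Ellery = 0.00352 / 0.01932 = 0.1822
β_Brixley = 0.01057 / 0.01932 = 0.5471
β_Dray = 0.03105 / 0.01932 = 1.6071
β_Maddox = 0.00320 / 0.01932 = 0.1656
β_Arden = 0.00480 / 0.01932 = 0.2484
β_P = Σ w_i β_i = 0.26×0.1822 + 0.16×0.5471 + 0.11×1.6071 + 0.25×0.1656 + 0.22×0.2484 = 0.4077
MRP = 13.11% − 5.44% = 7.67%
E(R_P) = R_f + β_P × MRP = 5.44% + 0.4077 × 7.67% = 8.57%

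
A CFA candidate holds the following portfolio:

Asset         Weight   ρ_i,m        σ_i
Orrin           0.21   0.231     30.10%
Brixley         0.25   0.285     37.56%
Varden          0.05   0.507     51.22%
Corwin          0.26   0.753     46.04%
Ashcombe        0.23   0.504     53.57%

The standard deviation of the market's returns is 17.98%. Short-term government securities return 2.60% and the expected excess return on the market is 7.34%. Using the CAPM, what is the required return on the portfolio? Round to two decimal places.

β_Orrin = 0.231 × 30.10% / 17.98% = 0.3867
β_Brixley = 0.285 × 37.56% / 17.98% = 0.5954
β_Varden = 0.507 × 51.22% / 17.98% = 1.4443
β_Corwin = 0.753 × 46.04% / 17.98% = 1.9281
β_Ashcombe = 0.504 × 53.57% / 17.98% = 1.5016
β_P = Σ w_i β_i = 0.21×0.3867 + 0.25×0.5954 + 0.05×1.4443 + 0.26×1.9281 + 0.23×1.5016 = 1.1489
E(R_P) = R_f + β_P × MRP = 2.60% + 1.1489 × 7.34% = 11.03%

11.03%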